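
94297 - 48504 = 45793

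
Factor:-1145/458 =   -  2^( - 1 ) * 5^1   =  - 5/2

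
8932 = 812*11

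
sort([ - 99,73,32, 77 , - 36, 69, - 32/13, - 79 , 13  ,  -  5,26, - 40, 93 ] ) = [ - 99 , - 79 , - 40, - 36, - 5, - 32/13, 13, 26, 32,69  ,  73,77  ,  93 ]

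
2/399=2/399  =  0.01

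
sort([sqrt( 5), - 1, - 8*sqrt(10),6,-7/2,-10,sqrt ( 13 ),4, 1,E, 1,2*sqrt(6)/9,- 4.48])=[ - 8*sqrt(10 ), - 10, - 4.48,-7/2,-1,2*sqrt(6 )/9, 1,1,sqrt(5 ),  E, sqrt( 13 ) , 4,  6]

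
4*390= 1560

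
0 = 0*2207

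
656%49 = 19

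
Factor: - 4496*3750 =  - 16860000 = - 2^5*3^1*5^4*281^1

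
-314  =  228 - 542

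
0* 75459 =0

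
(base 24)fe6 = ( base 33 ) 886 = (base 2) 10001100010110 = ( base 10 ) 8982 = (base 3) 110022200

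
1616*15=24240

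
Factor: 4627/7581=3^(-1)*19^( - 2)*661^1 =661/1083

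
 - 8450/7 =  - 8450/7 = - 1207.14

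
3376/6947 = 3376/6947 = 0.49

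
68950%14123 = 12458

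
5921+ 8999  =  14920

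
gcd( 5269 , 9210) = 1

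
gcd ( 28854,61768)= 14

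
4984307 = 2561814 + 2422493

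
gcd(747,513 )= 9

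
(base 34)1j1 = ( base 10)1803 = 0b11100001011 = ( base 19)4IH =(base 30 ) 203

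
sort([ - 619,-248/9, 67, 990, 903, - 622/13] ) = [ - 619, - 622/13, - 248/9, 67,903, 990 ] 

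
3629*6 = 21774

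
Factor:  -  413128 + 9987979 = 3^1*11^2*13^1 * 2029^1 = 9574851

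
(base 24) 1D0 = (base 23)1fe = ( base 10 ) 888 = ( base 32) RO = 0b1101111000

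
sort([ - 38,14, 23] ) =[ - 38, 14, 23 ] 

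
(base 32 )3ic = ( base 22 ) 7c8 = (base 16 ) E4C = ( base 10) 3660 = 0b111001001100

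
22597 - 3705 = 18892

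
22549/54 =417 + 31/54= 417.57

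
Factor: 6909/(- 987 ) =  - 7^1 = - 7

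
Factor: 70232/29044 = 17558/7261  =  2^1*53^ (-1)*137^ ( - 1)*8779^1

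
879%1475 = 879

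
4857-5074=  - 217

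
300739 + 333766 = 634505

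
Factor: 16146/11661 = 2^1 * 3^2*13^( - 1)= 18/13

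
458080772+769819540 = 1227900312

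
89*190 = 16910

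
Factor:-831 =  - 3^1 * 277^1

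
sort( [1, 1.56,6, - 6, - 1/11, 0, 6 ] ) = [ - 6, - 1/11, 0 , 1 , 1.56, 6 , 6 ] 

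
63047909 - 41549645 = 21498264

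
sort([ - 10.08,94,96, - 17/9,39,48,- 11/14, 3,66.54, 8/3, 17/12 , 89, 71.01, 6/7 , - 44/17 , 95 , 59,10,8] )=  [ - 10.08, - 44/17, - 17/9 , - 11/14,6/7, 17/12,8/3, 3 , 8, 10,39,48,59, 66.54,71.01, 89, 94,95,96]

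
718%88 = 14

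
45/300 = 3/20= 0.15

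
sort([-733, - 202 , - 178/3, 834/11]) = [ - 733, - 202, - 178/3,834/11]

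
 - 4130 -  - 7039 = 2909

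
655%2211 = 655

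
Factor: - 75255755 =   -  5^1*31^1 * 127^1*3823^1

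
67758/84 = 806 + 9/14 = 806.64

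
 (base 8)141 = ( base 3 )10121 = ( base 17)5c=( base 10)97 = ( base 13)76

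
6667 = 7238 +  - 571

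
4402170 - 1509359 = 2892811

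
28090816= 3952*7108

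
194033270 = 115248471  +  78784799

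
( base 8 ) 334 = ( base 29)7H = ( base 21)AA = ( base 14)11A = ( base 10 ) 220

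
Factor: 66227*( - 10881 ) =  - 720615987 = -  3^3*7^1*13^1*31^1*9461^1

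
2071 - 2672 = -601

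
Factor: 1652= 2^2*7^1*59^1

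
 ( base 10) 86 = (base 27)35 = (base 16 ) 56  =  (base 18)4E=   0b1010110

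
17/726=17/726  =  0.02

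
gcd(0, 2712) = 2712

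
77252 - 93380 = -16128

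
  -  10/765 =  - 2/153  =  -0.01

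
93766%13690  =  11626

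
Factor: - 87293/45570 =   -  2^ ( - 1) * 3^( - 1)*5^( - 1)*7^( - 2 )*31^( - 1 ) * 87293^1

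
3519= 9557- 6038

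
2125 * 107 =227375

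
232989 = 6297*37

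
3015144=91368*33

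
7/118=7/118 = 0.06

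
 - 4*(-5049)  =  20196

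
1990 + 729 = 2719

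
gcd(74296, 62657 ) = 1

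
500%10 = 0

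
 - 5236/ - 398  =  13 + 31/199 = 13.16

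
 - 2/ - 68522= 1/34261 = 0.00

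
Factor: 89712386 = 2^1*44856193^1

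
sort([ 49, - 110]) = [ - 110, 49 ]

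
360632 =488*739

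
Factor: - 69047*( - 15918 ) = 1099090146 = 2^1 * 3^1*7^1* 11^1 *379^1 * 6277^1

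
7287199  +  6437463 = 13724662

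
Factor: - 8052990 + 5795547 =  - 3^3 * 83609^1 = - 2257443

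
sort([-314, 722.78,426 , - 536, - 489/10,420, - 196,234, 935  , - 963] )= [ - 963, -536, - 314, - 196 , - 489/10,234, 420,426,  722.78,935] 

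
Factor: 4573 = 17^1*269^1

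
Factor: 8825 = 5^2*353^1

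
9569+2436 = 12005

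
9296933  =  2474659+6822274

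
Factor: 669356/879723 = 2^2* 3^( - 2)*13^( - 1)*73^( - 1)*103^( - 1)*167339^1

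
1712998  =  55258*31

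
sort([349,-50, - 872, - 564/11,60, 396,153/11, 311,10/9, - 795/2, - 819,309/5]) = [ - 872, - 819, - 795/2, - 564/11, - 50, 10/9 , 153/11, 60,  309/5 , 311,349,396]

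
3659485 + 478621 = 4138106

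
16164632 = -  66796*( - 242) 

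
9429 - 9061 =368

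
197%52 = 41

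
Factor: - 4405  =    -  5^1*881^1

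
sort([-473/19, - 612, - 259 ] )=[-612, - 259,  -  473/19 ]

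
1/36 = 1/36= 0.03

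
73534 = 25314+48220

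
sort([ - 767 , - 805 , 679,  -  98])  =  [ - 805, - 767, - 98,679]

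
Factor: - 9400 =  - 2^3*5^2*47^1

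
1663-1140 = 523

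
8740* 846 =7394040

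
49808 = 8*6226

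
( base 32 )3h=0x71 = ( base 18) 65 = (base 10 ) 113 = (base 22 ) 53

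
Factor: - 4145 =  - 5^1*829^1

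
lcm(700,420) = 2100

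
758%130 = 108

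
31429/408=31429/408 = 77.03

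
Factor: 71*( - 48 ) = -2^4*3^1*71^1 = -3408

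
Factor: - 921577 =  - 787^1 * 1171^1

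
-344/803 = -1+459/803 = -0.43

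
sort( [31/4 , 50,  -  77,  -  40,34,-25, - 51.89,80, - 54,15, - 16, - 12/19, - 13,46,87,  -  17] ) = [ - 77, - 54,-51.89,-40, - 25,- 17, - 16, -13, - 12/19, 31/4,15,34, 46,50, 80, 87 ] 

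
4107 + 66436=70543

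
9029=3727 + 5302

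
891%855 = 36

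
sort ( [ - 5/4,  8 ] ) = [ - 5/4,  8] 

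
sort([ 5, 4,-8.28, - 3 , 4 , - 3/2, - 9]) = [ - 9,  -  8.28  , - 3,-3/2, 4,4 , 5]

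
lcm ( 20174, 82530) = 907830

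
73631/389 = 73631/389= 189.28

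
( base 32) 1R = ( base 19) 32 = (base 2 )111011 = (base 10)59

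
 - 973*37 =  - 36001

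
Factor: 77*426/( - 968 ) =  - 2^( - 2 ) * 3^1*7^1 * 11^ (  -  1)*71^1 = - 1491/44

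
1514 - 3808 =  - 2294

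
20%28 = 20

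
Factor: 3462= 2^1*3^1*577^1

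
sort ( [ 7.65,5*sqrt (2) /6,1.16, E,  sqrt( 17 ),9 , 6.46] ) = [ 1.16, 5*sqrt(2 ) /6, E,sqrt( 17),6.46,7.65, 9 ]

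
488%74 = 44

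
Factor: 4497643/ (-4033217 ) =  - 67^1*167^( - 1 )*24151^(-1 ) * 67129^1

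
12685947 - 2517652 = 10168295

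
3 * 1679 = 5037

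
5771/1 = 5771 = 5771.00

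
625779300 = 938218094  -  312438794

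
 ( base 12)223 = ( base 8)473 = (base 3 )102200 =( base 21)f0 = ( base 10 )315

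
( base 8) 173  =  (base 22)5D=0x7B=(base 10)123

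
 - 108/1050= - 1 + 157/175= - 0.10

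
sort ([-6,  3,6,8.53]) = [ - 6,3, 6,8.53]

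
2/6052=1/3026 = 0.00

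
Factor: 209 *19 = 11^1*19^2 = 3971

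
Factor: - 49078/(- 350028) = 53/378 = 2^( - 1)  *  3^ ( - 3)*7^( - 1 )*53^1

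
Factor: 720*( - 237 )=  - 170640 = -2^4*3^3 * 5^1*79^1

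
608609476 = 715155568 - 106546092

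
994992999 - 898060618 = 96932381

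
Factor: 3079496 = 2^3 * 7^1  *127^1*433^1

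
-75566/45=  - 75566/45= - 1679.24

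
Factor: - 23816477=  - 23^1*1035499^1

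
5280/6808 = 660/851= 0.78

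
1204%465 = 274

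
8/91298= 4/45649 = 0.00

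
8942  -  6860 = 2082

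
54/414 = 3/23 =0.13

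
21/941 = 21/941  =  0.02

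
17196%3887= 1648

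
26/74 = 13/37 = 0.35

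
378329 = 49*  7721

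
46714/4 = 23357/2 = 11678.50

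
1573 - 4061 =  - 2488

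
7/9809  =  7/9809 = 0.00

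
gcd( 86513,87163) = 1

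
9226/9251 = 9226/9251= 1.00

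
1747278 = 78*22401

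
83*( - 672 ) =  - 55776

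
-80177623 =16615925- 96793548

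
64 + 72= 136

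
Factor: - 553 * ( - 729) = 3^6* 7^1 * 79^1 = 403137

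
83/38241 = 83/38241 = 0.00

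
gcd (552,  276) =276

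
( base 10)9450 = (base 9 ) 13860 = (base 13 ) 43BC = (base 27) cq0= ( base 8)22352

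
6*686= 4116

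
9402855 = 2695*3489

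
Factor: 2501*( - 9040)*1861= - 42075423440 = - 2^4*5^1 * 41^1*61^1*113^1*1861^1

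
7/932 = 7/932 = 0.01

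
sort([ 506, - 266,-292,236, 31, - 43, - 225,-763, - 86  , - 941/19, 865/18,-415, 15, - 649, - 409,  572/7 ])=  [  -  763, - 649, - 415 ,-409,-292, - 266,-225,  -  86, - 941/19 ,  -  43, 15, 31 , 865/18,572/7,236,506]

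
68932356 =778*88602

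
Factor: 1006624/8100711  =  2^5*3^(-2 )*83^1 *233^( - 1) *379^1  *3863^( - 1)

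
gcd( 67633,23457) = 1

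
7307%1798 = 115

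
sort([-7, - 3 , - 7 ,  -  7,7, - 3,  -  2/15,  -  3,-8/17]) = [ - 7, - 7, - 7,  -  3 , - 3, - 3, - 8/17,-2/15,7]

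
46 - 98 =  - 52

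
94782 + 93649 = 188431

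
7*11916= 83412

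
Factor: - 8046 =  - 2^1*3^3* 149^1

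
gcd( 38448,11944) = 8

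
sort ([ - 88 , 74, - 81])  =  [ - 88, - 81, 74]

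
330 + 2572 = 2902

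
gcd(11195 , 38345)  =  5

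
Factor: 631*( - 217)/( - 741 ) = 136927/741 = 3^( - 1) * 7^1*13^( -1) * 19^( -1) * 31^1  *  631^1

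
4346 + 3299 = 7645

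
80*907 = 72560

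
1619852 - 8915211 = -7295359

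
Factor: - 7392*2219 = - 2^5*3^1*7^2 *11^1*317^1= - 16402848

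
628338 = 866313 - 237975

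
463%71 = 37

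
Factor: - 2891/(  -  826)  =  2^(  -  1)*7^1 = 7/2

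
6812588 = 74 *92062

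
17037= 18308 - 1271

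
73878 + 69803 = 143681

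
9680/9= 1075 + 5/9 = 1075.56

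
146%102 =44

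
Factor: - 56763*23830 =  - 2^1*3^2 * 5^1*7^1*17^1*53^1*2383^1 = -1352662290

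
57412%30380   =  27032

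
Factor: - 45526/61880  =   - 2^( - 2 )* 5^(  -  1)*7^( - 1)*103^1 = - 103/140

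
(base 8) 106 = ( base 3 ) 2121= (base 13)55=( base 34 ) 22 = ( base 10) 70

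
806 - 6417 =-5611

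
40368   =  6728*6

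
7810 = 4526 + 3284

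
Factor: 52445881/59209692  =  2^( - 2)  *  3^(-1 )*53^( - 1)*93097^( - 1)*52445881^1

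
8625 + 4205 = 12830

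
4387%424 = 147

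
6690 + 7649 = 14339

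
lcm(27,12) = 108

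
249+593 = 842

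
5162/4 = 1290 + 1/2 = 1290.50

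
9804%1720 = 1204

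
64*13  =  832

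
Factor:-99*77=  - 7623=   -3^2*7^1*11^2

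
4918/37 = 132  +  34/37= 132.92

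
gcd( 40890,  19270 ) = 470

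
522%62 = 26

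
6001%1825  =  526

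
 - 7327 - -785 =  - 6542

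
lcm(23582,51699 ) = 1344174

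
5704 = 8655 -2951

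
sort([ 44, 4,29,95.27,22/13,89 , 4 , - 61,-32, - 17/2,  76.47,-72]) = [ - 72, - 61, - 32 , - 17/2,22/13, 4,4,29, 44, 76.47,89, 95.27] 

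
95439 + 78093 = 173532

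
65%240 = 65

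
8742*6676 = 58361592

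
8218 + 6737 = 14955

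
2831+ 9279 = 12110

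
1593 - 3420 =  - 1827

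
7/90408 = 7/90408 = 0.00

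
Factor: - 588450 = -2^1*3^1*5^2*3923^1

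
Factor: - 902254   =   - 2^1*409^1*1103^1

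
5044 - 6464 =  - 1420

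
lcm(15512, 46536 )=46536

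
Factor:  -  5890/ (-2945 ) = 2^1 = 2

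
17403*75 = 1305225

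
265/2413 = 265/2413=0.11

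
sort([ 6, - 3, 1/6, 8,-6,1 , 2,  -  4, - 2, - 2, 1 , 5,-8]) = [ - 8, - 6, - 4 , - 3, - 2,-2,1/6,1,1,  2,  5,  6, 8]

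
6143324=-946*(  -  6494)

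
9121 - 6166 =2955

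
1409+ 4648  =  6057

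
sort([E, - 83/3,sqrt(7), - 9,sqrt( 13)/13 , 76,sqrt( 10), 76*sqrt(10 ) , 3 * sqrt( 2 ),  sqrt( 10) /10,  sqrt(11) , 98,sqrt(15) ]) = [ - 83/3,- 9,  sqrt(13 ) /13 , sqrt(10)/10, sqrt (7),E,sqrt(10),sqrt(11),sqrt(15), 3*sqrt(2),76, 98, 76*sqrt( 10)]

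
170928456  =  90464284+80464172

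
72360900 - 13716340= 58644560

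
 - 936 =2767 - 3703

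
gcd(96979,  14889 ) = 1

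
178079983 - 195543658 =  - 17463675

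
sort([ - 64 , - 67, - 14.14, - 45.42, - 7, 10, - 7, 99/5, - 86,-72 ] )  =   [ - 86, - 72,-67,-64, - 45.42, - 14.14, - 7, - 7, 10,99/5 ]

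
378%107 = 57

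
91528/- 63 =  - 1453 + 11/63=- 1452.83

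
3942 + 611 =4553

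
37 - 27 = 10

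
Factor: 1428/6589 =2^2*3^1*7^1*11^( - 1 )*17^1*599^(  -  1)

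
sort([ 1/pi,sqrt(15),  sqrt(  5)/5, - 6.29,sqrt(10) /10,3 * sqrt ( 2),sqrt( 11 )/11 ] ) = [ - 6.29,sqrt( 11)/11 , sqrt(10) /10,1/pi,sqrt (5) /5,  sqrt( 15),3*sqrt(2) ] 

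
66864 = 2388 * 28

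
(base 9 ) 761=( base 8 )1156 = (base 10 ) 622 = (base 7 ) 1546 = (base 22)166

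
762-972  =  - 210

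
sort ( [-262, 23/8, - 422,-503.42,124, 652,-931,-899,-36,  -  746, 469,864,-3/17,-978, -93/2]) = [ - 978, - 931, - 899,-746, - 503.42, - 422, - 262 ,- 93/2 ,-36, - 3/17  ,  23/8,124,469  ,  652,864 ]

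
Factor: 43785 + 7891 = 51676 = 2^2*12919^1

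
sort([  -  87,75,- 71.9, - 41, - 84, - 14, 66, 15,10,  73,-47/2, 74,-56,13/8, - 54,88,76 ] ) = [ - 87,  -  84,- 71.9, - 56, - 54,- 41, - 47/2,-14,13/8, 10,15 , 66, 73, 74,75,76, 88] 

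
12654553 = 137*92369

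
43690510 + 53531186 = 97221696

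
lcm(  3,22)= 66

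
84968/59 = 84968/59  =  1440.14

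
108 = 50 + 58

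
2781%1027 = 727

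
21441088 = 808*26536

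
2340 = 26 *90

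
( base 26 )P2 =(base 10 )652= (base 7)1621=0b1010001100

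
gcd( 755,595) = 5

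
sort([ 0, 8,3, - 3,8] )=[ - 3,0,3,8,8 ] 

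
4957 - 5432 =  - 475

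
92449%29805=3034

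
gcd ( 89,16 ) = 1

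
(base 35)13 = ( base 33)15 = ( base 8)46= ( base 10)38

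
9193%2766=895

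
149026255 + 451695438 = 600721693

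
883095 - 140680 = 742415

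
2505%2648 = 2505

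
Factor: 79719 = 3^1*26573^1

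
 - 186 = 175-361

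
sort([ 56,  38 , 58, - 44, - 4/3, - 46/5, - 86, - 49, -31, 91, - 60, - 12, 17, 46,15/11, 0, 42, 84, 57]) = [ - 86, - 60,-49,  -  44, - 31, - 12, - 46/5, - 4/3, 0 , 15/11, 17, 38, 42,46,56,57 , 58,84,  91]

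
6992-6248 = 744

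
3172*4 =12688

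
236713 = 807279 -570566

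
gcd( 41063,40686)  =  1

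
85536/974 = 87 + 399/487 = 87.82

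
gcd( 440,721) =1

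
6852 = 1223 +5629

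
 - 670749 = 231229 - 901978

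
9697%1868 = 357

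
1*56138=56138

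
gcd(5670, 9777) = 3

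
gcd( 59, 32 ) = 1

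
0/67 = 0 = 0.00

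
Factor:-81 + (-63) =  - 2^4*3^2 = -  144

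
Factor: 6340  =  2^2*5^1*317^1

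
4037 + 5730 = 9767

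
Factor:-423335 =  - 5^1*11^1 * 43^1*179^1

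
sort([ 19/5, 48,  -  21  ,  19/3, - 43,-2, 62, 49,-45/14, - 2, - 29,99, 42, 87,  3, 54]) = [-43, - 29, - 21, - 45/14, - 2, - 2, 3, 19/5, 19/3, 42, 48,49, 54, 62,87, 99]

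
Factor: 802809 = 3^2*7^1 * 12743^1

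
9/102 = 3/34 = 0.09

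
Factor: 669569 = 31^1 * 21599^1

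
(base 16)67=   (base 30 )3d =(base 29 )3G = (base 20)53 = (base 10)103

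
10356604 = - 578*( - 17918 )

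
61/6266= 61/6266 = 0.01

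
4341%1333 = 342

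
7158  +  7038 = 14196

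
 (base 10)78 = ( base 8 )116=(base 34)2A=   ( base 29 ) 2k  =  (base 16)4e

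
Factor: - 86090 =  - 2^1*5^1*8609^1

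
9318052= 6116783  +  3201269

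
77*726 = 55902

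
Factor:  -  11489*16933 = - 7^1*41^1* 59^1*11489^1 = -194543237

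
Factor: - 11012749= - 11^1*1001159^1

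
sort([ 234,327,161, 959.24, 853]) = [ 161,234,327,853,  959.24]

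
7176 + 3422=10598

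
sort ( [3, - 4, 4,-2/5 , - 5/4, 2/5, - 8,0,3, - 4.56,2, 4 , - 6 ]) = [ - 8, -6, - 4.56,  -  4, - 5/4, - 2/5,0, 2/5 , 2,3 , 3, 4, 4]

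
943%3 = 1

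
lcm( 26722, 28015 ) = 1736930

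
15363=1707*9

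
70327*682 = 47963014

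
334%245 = 89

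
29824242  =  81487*366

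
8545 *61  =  521245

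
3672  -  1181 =2491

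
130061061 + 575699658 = 705760719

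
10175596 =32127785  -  21952189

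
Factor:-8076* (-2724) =21999024= 2^4*3^2*227^1*673^1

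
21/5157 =7/1719=0.00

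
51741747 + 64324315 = 116066062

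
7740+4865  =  12605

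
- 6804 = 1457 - 8261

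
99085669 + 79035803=178121472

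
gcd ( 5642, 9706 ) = 2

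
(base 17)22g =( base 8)1164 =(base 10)628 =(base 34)IG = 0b1001110100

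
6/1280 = 3/640 = 0.00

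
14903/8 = 1862 + 7/8 = 1862.88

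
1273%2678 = 1273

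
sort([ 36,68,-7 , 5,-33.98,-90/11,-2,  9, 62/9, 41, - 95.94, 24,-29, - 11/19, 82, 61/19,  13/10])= [-95.94, - 33.98, - 29 , -90/11, - 7, - 2,-11/19,  13/10, 61/19, 5,62/9, 9, 24, 36,41,68, 82]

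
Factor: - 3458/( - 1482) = 3^(- 1) * 7^1  =  7/3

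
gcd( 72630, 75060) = 270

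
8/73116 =2/18279 = 0.00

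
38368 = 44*872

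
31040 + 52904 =83944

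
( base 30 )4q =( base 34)4a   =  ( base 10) 146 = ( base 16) 92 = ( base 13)B3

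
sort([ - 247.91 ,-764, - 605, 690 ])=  [-764, - 605, - 247.91,690]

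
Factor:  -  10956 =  - 2^2*3^1*11^1*83^1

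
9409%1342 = 15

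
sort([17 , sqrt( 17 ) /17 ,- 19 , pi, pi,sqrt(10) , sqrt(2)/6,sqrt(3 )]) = [ - 19, sqrt (2 ) /6, sqrt(17) /17,  sqrt(3),pi, pi,sqrt(10 ), 17]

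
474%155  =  9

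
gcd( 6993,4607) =1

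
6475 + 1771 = 8246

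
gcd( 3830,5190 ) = 10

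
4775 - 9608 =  - 4833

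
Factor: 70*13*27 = 24570  =  2^1*3^3 * 5^1*7^1 *13^1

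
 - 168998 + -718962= - 887960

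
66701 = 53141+13560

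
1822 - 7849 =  - 6027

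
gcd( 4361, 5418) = 7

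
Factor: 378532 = 2^2*7^1 * 11^1 * 1229^1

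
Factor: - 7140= - 2^2 *3^1*5^1*7^1*17^1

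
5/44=5/44 = 0.11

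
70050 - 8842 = 61208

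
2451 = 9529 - 7078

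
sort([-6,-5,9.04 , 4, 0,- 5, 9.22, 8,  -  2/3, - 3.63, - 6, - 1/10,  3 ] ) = [  -  6, - 6,-5,  -  5,  -  3.63, - 2/3,-1/10,0, 3,  4, 8,9.04, 9.22 ]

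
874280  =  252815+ 621465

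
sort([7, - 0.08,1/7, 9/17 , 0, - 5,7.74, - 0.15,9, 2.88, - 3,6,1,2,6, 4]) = [ - 5, - 3, - 0.15, - 0.08, 0, 1/7, 9/17,1 , 2 , 2.88,4, 6,6  ,  7,7.74, 9]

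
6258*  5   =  31290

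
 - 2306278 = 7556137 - 9862415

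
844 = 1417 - 573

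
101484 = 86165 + 15319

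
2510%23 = 3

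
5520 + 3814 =9334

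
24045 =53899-29854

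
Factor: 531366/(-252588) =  - 2^ (-1)*7^ ( - 1 )* 11^1 * 31^( - 1) * 83^1  =  - 913/434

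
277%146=131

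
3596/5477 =3596/5477 = 0.66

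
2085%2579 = 2085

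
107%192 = 107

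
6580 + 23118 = 29698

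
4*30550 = 122200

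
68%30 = 8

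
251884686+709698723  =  961583409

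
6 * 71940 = 431640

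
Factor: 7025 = 5^2*281^1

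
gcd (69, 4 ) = 1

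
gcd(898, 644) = 2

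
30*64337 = 1930110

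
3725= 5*745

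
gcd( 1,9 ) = 1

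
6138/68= 3069/34 = 90.26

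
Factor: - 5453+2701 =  - 2^6*43^1 = - 2752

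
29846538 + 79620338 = 109466876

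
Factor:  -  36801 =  - 3^3 * 29^1*47^1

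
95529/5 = 95529/5 =19105.80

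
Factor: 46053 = 3^2*7^1*17^1*43^1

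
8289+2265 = 10554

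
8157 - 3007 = 5150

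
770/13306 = 385/6653 = 0.06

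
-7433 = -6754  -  679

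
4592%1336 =584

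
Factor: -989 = -23^1* 43^1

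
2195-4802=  - 2607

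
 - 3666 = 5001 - 8667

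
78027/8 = 9753 + 3/8 = 9753.38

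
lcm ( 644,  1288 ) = 1288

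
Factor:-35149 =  - 35149^1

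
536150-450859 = 85291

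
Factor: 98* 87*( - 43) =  - 366618 = - 2^1*3^1*7^2*29^1*43^1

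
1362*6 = 8172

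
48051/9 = 5339 = 5339.00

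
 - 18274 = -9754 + - 8520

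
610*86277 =52628970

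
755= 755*1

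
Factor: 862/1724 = 1/2 = 2^( - 1)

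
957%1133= 957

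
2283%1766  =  517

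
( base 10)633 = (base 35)i3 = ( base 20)1BD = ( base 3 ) 212110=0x279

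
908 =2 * 454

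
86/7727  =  86/7727 = 0.01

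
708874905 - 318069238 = 390805667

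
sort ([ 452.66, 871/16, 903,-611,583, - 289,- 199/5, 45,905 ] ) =[-611,-289, - 199/5,45, 871/16,452.66,583 , 903,905 ] 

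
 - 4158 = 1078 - 5236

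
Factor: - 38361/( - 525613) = 57/781=3^1*11^( - 1 )*19^1 * 71^(- 1)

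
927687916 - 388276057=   539411859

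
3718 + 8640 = 12358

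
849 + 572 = 1421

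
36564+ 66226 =102790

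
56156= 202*278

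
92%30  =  2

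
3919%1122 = 553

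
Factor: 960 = 2^6*3^1*5^1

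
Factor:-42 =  - 2^1*3^1*7^1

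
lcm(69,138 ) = 138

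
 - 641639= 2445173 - 3086812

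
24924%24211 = 713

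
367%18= 7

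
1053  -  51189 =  - 50136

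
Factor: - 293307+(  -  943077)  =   - 2^5*3^6* 53^1= -1236384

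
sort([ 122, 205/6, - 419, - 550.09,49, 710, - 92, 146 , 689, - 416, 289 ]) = [ - 550.09, - 419, - 416, - 92, 205/6, 49,  122,146  ,  289, 689,  710] 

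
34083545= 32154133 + 1929412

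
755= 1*755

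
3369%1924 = 1445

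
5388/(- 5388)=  - 1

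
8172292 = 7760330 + 411962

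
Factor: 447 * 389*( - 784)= - 2^4*3^1*7^2*149^1*389^1 = - 136324272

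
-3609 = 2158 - 5767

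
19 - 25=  - 6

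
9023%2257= 2252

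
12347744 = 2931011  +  9416733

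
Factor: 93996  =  2^2*3^2 *7^1*373^1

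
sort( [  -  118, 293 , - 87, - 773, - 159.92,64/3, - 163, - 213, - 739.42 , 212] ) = [ - 773, - 739.42, -213, - 163, - 159.92, - 118, - 87,64/3,212,293]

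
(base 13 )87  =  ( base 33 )3c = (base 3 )11010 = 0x6f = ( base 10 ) 111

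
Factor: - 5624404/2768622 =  - 2812202/1384311 = -2^1*3^(-1 )*461437^( - 1)*1406101^1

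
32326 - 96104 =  - 63778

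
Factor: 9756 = 2^2*3^2*271^1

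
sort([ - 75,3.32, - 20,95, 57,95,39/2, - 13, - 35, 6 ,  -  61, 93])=[ - 75, - 61,-35,  -  20 , - 13,3.32,6, 39/2,  57,93,  95,95]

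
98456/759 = 129 + 545/759 = 129.72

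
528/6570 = 88/1095 = 0.08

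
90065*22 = 1981430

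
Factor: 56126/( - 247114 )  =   - 211/929 = -211^1*929^( - 1)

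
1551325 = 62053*25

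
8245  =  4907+3338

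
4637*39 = 180843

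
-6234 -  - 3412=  - 2822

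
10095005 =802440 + 9292565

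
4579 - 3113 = 1466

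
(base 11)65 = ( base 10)71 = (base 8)107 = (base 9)78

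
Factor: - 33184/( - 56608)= 17/29 = 17^1*29^( - 1 ) 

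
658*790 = 519820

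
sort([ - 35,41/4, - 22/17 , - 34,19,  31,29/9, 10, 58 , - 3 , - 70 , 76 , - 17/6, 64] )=[-70, - 35, - 34 ,-3, - 17/6, - 22/17,  29/9, 10 , 41/4,  19 , 31,58,64,76]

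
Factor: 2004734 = 2^1 * 37^1*27091^1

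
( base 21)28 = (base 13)3B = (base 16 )32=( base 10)50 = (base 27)1N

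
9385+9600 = 18985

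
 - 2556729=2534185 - 5090914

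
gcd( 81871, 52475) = 1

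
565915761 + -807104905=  - 241189144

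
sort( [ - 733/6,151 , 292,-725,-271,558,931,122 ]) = [ - 725, - 271, - 733/6,122 , 151,  292, 558, 931 ]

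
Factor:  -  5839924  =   - 2^2*223^1*6547^1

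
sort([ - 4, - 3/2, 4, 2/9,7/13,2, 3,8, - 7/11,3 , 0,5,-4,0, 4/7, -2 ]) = [ - 4,-4, -2, - 3/2,  -  7/11,0,0,2/9 , 7/13, 4/7,2, 3, 3,4,5,8]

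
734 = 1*734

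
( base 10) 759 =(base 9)1033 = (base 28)r3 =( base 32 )NN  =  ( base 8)1367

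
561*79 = 44319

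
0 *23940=0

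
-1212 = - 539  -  673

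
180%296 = 180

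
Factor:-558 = - 2^1*3^2*31^1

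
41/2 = 20 + 1/2  =  20.50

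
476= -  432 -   -  908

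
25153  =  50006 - 24853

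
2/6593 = 2/6593 = 0.00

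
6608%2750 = 1108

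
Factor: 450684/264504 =2^( - 1)*3^3*13^1 * 103^( - 1) = 351/206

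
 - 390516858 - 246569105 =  - 637085963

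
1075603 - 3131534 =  - 2055931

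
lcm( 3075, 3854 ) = 289050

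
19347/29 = 667 + 4/29  =  667.14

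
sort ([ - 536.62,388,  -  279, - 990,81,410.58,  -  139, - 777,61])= [-990, - 777,  -  536.62 , -279,-139,  61, 81,388,410.58]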